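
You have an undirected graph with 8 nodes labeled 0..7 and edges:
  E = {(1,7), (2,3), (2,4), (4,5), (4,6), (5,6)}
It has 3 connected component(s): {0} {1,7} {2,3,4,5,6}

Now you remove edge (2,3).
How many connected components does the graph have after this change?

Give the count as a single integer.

Answer: 4

Derivation:
Initial component count: 3
Remove (2,3): it was a bridge. Count increases: 3 -> 4.
  After removal, components: {0} {1,7} {2,4,5,6} {3}
New component count: 4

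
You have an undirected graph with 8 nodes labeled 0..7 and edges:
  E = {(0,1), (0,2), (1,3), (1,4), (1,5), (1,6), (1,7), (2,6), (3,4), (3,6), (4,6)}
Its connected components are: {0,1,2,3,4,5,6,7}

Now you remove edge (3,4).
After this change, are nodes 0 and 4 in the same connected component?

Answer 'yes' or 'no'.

Answer: yes

Derivation:
Initial components: {0,1,2,3,4,5,6,7}
Removing edge (3,4): not a bridge — component count unchanged at 1.
New components: {0,1,2,3,4,5,6,7}
Are 0 and 4 in the same component? yes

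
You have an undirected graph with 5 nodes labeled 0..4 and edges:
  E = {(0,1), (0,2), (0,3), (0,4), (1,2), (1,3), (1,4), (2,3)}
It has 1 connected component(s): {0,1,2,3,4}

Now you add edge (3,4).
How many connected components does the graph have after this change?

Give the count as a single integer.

Answer: 1

Derivation:
Initial component count: 1
Add (3,4): endpoints already in same component. Count unchanged: 1.
New component count: 1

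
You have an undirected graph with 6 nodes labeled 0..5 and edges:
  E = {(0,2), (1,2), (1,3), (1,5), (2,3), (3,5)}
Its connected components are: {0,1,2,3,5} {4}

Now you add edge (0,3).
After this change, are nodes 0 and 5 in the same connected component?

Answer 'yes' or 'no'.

Initial components: {0,1,2,3,5} {4}
Adding edge (0,3): both already in same component {0,1,2,3,5}. No change.
New components: {0,1,2,3,5} {4}
Are 0 and 5 in the same component? yes

Answer: yes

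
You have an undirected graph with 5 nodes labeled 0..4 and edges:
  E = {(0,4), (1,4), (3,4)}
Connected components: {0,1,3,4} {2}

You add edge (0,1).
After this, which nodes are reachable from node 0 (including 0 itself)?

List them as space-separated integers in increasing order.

Answer: 0 1 3 4

Derivation:
Before: nodes reachable from 0: {0,1,3,4}
Adding (0,1): both endpoints already in same component. Reachability from 0 unchanged.
After: nodes reachable from 0: {0,1,3,4}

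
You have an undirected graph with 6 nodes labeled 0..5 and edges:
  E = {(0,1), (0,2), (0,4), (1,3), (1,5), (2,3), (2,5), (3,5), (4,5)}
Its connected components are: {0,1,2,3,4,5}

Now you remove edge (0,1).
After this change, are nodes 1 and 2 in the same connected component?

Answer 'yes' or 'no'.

Initial components: {0,1,2,3,4,5}
Removing edge (0,1): not a bridge — component count unchanged at 1.
New components: {0,1,2,3,4,5}
Are 1 and 2 in the same component? yes

Answer: yes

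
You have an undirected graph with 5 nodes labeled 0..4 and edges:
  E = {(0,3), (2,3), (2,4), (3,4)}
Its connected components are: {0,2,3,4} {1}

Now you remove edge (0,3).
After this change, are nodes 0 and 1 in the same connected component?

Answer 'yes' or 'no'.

Answer: no

Derivation:
Initial components: {0,2,3,4} {1}
Removing edge (0,3): it was a bridge — component count 2 -> 3.
New components: {0} {1} {2,3,4}
Are 0 and 1 in the same component? no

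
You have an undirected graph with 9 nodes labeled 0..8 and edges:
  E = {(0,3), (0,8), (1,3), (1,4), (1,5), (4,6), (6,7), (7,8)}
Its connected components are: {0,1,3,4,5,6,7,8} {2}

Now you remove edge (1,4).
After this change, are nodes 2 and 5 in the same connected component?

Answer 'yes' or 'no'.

Initial components: {0,1,3,4,5,6,7,8} {2}
Removing edge (1,4): not a bridge — component count unchanged at 2.
New components: {0,1,3,4,5,6,7,8} {2}
Are 2 and 5 in the same component? no

Answer: no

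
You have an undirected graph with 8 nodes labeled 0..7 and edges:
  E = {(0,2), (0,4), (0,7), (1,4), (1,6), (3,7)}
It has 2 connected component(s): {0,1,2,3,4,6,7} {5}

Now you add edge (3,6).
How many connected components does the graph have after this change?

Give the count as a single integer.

Answer: 2

Derivation:
Initial component count: 2
Add (3,6): endpoints already in same component. Count unchanged: 2.
New component count: 2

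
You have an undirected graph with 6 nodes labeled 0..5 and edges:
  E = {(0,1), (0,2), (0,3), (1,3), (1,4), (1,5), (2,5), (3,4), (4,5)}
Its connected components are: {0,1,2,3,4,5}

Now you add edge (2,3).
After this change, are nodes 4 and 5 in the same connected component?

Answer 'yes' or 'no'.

Answer: yes

Derivation:
Initial components: {0,1,2,3,4,5}
Adding edge (2,3): both already in same component {0,1,2,3,4,5}. No change.
New components: {0,1,2,3,4,5}
Are 4 and 5 in the same component? yes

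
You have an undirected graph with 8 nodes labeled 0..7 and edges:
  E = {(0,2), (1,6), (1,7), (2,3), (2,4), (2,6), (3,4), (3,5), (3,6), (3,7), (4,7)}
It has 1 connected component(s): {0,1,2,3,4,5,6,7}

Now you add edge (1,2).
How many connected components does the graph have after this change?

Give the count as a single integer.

Initial component count: 1
Add (1,2): endpoints already in same component. Count unchanged: 1.
New component count: 1

Answer: 1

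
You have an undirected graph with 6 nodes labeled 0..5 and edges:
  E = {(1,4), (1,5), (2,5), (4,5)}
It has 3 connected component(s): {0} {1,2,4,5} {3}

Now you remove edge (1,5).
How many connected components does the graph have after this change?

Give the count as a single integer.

Answer: 3

Derivation:
Initial component count: 3
Remove (1,5): not a bridge. Count unchanged: 3.
  After removal, components: {0} {1,2,4,5} {3}
New component count: 3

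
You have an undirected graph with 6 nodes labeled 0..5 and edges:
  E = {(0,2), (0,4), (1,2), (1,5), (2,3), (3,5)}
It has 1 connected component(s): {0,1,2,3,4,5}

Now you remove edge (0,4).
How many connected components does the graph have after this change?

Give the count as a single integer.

Answer: 2

Derivation:
Initial component count: 1
Remove (0,4): it was a bridge. Count increases: 1 -> 2.
  After removal, components: {0,1,2,3,5} {4}
New component count: 2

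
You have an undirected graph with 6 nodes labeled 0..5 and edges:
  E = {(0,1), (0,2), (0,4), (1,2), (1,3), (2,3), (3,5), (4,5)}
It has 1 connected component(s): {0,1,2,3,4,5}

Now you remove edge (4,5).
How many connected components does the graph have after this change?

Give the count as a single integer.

Answer: 1

Derivation:
Initial component count: 1
Remove (4,5): not a bridge. Count unchanged: 1.
  After removal, components: {0,1,2,3,4,5}
New component count: 1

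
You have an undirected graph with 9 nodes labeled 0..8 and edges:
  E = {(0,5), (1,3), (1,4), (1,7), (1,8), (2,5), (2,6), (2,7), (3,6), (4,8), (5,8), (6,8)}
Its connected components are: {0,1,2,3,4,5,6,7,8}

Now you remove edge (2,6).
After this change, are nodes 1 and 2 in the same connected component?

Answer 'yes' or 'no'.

Answer: yes

Derivation:
Initial components: {0,1,2,3,4,5,6,7,8}
Removing edge (2,6): not a bridge — component count unchanged at 1.
New components: {0,1,2,3,4,5,6,7,8}
Are 1 and 2 in the same component? yes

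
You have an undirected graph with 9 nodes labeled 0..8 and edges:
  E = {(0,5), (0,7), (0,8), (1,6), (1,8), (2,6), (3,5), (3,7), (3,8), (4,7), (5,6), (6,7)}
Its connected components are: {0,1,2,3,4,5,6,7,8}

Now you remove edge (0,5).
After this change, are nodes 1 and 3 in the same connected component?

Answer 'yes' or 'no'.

Answer: yes

Derivation:
Initial components: {0,1,2,3,4,5,6,7,8}
Removing edge (0,5): not a bridge — component count unchanged at 1.
New components: {0,1,2,3,4,5,6,7,8}
Are 1 and 3 in the same component? yes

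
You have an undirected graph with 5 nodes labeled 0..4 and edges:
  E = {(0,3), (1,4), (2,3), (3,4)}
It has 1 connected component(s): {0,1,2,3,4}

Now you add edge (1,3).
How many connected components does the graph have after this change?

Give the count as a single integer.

Answer: 1

Derivation:
Initial component count: 1
Add (1,3): endpoints already in same component. Count unchanged: 1.
New component count: 1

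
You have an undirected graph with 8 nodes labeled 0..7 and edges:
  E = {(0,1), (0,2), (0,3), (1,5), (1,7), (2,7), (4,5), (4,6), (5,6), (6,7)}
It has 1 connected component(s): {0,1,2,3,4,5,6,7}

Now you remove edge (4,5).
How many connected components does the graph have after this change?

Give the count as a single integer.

Initial component count: 1
Remove (4,5): not a bridge. Count unchanged: 1.
  After removal, components: {0,1,2,3,4,5,6,7}
New component count: 1

Answer: 1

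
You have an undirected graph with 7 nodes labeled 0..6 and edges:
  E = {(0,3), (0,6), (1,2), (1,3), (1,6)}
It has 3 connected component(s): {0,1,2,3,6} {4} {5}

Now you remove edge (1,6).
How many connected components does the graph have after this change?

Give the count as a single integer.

Answer: 3

Derivation:
Initial component count: 3
Remove (1,6): not a bridge. Count unchanged: 3.
  After removal, components: {0,1,2,3,6} {4} {5}
New component count: 3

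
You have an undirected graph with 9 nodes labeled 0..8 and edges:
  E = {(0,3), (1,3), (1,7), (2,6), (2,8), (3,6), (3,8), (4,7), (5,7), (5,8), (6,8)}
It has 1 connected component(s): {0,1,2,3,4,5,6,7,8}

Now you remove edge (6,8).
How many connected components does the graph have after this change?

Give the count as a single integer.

Answer: 1

Derivation:
Initial component count: 1
Remove (6,8): not a bridge. Count unchanged: 1.
  After removal, components: {0,1,2,3,4,5,6,7,8}
New component count: 1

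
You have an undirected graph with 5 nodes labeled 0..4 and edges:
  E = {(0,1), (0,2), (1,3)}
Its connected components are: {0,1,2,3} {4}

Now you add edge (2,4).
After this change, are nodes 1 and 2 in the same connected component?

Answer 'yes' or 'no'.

Initial components: {0,1,2,3} {4}
Adding edge (2,4): merges {0,1,2,3} and {4}.
New components: {0,1,2,3,4}
Are 1 and 2 in the same component? yes

Answer: yes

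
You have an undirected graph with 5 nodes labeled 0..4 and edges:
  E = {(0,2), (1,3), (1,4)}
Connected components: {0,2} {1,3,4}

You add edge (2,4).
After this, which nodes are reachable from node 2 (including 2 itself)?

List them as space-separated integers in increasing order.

Before: nodes reachable from 2: {0,2}
Adding (2,4): merges 2's component with another. Reachability grows.
After: nodes reachable from 2: {0,1,2,3,4}

Answer: 0 1 2 3 4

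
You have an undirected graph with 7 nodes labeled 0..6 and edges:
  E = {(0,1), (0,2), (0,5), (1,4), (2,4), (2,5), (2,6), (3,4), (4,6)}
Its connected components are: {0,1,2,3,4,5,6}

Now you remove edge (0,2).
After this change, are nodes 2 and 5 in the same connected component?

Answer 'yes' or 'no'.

Initial components: {0,1,2,3,4,5,6}
Removing edge (0,2): not a bridge — component count unchanged at 1.
New components: {0,1,2,3,4,5,6}
Are 2 and 5 in the same component? yes

Answer: yes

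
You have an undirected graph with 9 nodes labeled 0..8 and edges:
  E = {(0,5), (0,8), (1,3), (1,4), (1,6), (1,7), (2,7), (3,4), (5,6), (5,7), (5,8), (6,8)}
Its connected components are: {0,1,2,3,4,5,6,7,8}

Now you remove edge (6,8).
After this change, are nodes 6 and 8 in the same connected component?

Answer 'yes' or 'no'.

Answer: yes

Derivation:
Initial components: {0,1,2,3,4,5,6,7,8}
Removing edge (6,8): not a bridge — component count unchanged at 1.
New components: {0,1,2,3,4,5,6,7,8}
Are 6 and 8 in the same component? yes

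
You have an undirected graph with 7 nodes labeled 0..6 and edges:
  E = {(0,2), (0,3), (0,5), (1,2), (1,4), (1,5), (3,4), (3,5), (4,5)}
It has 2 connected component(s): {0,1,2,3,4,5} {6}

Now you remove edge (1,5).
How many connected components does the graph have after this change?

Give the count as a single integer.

Answer: 2

Derivation:
Initial component count: 2
Remove (1,5): not a bridge. Count unchanged: 2.
  After removal, components: {0,1,2,3,4,5} {6}
New component count: 2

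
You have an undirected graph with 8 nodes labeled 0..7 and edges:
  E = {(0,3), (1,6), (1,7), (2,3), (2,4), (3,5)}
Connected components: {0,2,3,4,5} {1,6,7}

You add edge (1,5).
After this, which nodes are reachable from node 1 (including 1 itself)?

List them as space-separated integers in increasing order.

Answer: 0 1 2 3 4 5 6 7

Derivation:
Before: nodes reachable from 1: {1,6,7}
Adding (1,5): merges 1's component with another. Reachability grows.
After: nodes reachable from 1: {0,1,2,3,4,5,6,7}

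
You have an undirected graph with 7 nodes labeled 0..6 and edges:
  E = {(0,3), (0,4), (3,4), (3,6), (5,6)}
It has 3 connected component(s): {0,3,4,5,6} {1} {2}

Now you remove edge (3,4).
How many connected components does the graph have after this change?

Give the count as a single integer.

Answer: 3

Derivation:
Initial component count: 3
Remove (3,4): not a bridge. Count unchanged: 3.
  After removal, components: {0,3,4,5,6} {1} {2}
New component count: 3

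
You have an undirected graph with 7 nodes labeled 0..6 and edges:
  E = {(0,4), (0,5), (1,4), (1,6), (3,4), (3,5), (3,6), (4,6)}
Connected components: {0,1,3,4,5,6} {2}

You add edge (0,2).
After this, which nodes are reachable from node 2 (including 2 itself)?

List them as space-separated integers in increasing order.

Before: nodes reachable from 2: {2}
Adding (0,2): merges 2's component with another. Reachability grows.
After: nodes reachable from 2: {0,1,2,3,4,5,6}

Answer: 0 1 2 3 4 5 6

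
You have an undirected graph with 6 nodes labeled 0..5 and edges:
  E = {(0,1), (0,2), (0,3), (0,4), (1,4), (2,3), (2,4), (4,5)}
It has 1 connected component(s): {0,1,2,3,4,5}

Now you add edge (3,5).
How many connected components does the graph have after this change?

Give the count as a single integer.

Initial component count: 1
Add (3,5): endpoints already in same component. Count unchanged: 1.
New component count: 1

Answer: 1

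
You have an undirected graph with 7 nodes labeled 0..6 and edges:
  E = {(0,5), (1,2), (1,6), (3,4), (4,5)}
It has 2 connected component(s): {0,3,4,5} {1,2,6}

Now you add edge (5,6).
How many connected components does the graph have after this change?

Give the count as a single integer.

Initial component count: 2
Add (5,6): merges two components. Count decreases: 2 -> 1.
New component count: 1

Answer: 1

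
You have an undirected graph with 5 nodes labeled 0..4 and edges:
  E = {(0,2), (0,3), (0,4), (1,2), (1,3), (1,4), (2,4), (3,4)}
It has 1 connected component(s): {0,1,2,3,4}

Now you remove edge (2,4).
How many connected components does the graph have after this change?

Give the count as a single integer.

Initial component count: 1
Remove (2,4): not a bridge. Count unchanged: 1.
  After removal, components: {0,1,2,3,4}
New component count: 1

Answer: 1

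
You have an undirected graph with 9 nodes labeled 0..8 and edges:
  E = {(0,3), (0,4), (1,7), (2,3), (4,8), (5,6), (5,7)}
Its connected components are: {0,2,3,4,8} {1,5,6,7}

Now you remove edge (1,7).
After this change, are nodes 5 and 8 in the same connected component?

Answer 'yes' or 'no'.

Answer: no

Derivation:
Initial components: {0,2,3,4,8} {1,5,6,7}
Removing edge (1,7): it was a bridge — component count 2 -> 3.
New components: {0,2,3,4,8} {1} {5,6,7}
Are 5 and 8 in the same component? no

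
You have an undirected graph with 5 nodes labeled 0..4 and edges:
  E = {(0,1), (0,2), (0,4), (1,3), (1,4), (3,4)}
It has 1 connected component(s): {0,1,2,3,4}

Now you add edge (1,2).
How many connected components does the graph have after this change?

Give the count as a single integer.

Answer: 1

Derivation:
Initial component count: 1
Add (1,2): endpoints already in same component. Count unchanged: 1.
New component count: 1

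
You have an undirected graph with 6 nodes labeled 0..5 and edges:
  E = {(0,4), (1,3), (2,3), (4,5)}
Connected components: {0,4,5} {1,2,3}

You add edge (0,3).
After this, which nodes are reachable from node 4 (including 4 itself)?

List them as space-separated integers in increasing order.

Answer: 0 1 2 3 4 5

Derivation:
Before: nodes reachable from 4: {0,4,5}
Adding (0,3): merges 4's component with another. Reachability grows.
After: nodes reachable from 4: {0,1,2,3,4,5}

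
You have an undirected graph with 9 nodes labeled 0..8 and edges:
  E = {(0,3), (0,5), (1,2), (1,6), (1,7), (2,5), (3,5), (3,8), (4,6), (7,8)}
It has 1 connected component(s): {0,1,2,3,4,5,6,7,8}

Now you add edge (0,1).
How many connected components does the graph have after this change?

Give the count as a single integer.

Initial component count: 1
Add (0,1): endpoints already in same component. Count unchanged: 1.
New component count: 1

Answer: 1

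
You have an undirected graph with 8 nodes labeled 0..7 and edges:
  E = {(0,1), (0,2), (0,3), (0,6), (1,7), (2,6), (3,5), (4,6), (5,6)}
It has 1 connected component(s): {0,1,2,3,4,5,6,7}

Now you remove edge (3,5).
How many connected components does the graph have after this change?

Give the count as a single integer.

Initial component count: 1
Remove (3,5): not a bridge. Count unchanged: 1.
  After removal, components: {0,1,2,3,4,5,6,7}
New component count: 1

Answer: 1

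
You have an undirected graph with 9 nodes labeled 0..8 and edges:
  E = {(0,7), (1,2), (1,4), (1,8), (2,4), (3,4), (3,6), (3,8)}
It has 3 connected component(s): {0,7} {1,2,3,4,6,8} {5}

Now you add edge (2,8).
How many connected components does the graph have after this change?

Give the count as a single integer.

Answer: 3

Derivation:
Initial component count: 3
Add (2,8): endpoints already in same component. Count unchanged: 3.
New component count: 3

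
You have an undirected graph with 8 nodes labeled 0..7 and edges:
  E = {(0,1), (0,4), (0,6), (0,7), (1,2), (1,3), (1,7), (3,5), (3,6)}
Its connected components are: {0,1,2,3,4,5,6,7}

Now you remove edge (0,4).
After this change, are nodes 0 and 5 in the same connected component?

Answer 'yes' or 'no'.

Answer: yes

Derivation:
Initial components: {0,1,2,3,4,5,6,7}
Removing edge (0,4): it was a bridge — component count 1 -> 2.
New components: {0,1,2,3,5,6,7} {4}
Are 0 and 5 in the same component? yes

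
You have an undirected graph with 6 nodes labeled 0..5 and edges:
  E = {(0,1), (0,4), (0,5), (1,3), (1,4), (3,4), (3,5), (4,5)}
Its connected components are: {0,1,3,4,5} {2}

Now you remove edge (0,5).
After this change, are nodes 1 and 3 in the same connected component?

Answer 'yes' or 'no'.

Answer: yes

Derivation:
Initial components: {0,1,3,4,5} {2}
Removing edge (0,5): not a bridge — component count unchanged at 2.
New components: {0,1,3,4,5} {2}
Are 1 and 3 in the same component? yes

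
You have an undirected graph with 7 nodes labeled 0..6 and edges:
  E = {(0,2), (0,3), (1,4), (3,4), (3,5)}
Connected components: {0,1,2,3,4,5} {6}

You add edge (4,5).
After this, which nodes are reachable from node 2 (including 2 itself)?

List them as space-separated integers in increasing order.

Before: nodes reachable from 2: {0,1,2,3,4,5}
Adding (4,5): both endpoints already in same component. Reachability from 2 unchanged.
After: nodes reachable from 2: {0,1,2,3,4,5}

Answer: 0 1 2 3 4 5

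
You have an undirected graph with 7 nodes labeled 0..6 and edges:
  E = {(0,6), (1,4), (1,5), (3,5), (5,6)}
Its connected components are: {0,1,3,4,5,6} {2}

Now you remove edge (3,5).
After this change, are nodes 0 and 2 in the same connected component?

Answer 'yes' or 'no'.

Initial components: {0,1,3,4,5,6} {2}
Removing edge (3,5): it was a bridge — component count 2 -> 3.
New components: {0,1,4,5,6} {2} {3}
Are 0 and 2 in the same component? no

Answer: no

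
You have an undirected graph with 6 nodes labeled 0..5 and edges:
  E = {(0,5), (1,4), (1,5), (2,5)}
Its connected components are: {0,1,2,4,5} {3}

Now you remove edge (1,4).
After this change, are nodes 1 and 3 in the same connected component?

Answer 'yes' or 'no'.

Initial components: {0,1,2,4,5} {3}
Removing edge (1,4): it was a bridge — component count 2 -> 3.
New components: {0,1,2,5} {3} {4}
Are 1 and 3 in the same component? no

Answer: no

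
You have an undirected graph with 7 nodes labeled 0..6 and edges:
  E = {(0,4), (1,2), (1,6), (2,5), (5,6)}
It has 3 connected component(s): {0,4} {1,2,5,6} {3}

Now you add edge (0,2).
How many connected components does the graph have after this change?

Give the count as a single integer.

Answer: 2

Derivation:
Initial component count: 3
Add (0,2): merges two components. Count decreases: 3 -> 2.
New component count: 2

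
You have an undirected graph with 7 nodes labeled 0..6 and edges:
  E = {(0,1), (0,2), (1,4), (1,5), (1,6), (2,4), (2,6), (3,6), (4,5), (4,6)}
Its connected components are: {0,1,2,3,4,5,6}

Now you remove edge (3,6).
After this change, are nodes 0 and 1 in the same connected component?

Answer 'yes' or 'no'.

Initial components: {0,1,2,3,4,5,6}
Removing edge (3,6): it was a bridge — component count 1 -> 2.
New components: {0,1,2,4,5,6} {3}
Are 0 and 1 in the same component? yes

Answer: yes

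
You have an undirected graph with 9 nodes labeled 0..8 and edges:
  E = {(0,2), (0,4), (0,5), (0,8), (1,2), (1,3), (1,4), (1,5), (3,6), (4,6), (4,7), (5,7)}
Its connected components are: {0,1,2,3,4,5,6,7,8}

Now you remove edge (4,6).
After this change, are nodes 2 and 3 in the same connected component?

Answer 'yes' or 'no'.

Initial components: {0,1,2,3,4,5,6,7,8}
Removing edge (4,6): not a bridge — component count unchanged at 1.
New components: {0,1,2,3,4,5,6,7,8}
Are 2 and 3 in the same component? yes

Answer: yes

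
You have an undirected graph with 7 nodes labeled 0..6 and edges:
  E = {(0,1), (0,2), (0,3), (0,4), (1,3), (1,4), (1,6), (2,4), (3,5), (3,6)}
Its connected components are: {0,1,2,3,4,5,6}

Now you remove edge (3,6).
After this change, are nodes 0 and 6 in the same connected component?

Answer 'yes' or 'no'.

Initial components: {0,1,2,3,4,5,6}
Removing edge (3,6): not a bridge — component count unchanged at 1.
New components: {0,1,2,3,4,5,6}
Are 0 and 6 in the same component? yes

Answer: yes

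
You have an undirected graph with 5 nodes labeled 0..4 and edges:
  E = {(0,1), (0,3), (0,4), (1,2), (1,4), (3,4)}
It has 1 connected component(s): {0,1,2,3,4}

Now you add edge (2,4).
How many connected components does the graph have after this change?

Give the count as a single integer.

Answer: 1

Derivation:
Initial component count: 1
Add (2,4): endpoints already in same component. Count unchanged: 1.
New component count: 1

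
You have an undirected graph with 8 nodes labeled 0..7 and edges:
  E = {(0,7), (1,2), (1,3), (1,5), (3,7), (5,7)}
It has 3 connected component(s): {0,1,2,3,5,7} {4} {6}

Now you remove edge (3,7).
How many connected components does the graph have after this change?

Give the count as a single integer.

Initial component count: 3
Remove (3,7): not a bridge. Count unchanged: 3.
  After removal, components: {0,1,2,3,5,7} {4} {6}
New component count: 3

Answer: 3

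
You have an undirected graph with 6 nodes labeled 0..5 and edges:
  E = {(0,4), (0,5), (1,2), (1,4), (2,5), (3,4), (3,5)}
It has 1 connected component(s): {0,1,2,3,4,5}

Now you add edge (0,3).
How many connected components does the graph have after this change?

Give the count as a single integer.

Initial component count: 1
Add (0,3): endpoints already in same component. Count unchanged: 1.
New component count: 1

Answer: 1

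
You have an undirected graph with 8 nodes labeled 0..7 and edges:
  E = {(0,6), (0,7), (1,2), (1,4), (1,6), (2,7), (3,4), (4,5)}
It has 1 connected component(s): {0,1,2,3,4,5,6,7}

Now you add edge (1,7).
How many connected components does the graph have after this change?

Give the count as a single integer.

Initial component count: 1
Add (1,7): endpoints already in same component. Count unchanged: 1.
New component count: 1

Answer: 1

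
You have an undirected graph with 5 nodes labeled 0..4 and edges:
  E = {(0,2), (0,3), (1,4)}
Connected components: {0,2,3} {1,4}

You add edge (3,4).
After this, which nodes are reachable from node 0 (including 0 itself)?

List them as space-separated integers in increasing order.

Before: nodes reachable from 0: {0,2,3}
Adding (3,4): merges 0's component with another. Reachability grows.
After: nodes reachable from 0: {0,1,2,3,4}

Answer: 0 1 2 3 4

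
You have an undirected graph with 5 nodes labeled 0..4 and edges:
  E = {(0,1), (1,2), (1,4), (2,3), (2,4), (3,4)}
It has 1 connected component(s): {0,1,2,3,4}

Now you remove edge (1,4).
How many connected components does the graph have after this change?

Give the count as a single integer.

Answer: 1

Derivation:
Initial component count: 1
Remove (1,4): not a bridge. Count unchanged: 1.
  After removal, components: {0,1,2,3,4}
New component count: 1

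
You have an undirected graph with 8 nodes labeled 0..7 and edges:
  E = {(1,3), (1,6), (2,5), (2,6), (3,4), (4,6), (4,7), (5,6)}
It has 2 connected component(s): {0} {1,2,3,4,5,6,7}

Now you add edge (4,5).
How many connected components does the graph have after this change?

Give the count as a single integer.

Initial component count: 2
Add (4,5): endpoints already in same component. Count unchanged: 2.
New component count: 2

Answer: 2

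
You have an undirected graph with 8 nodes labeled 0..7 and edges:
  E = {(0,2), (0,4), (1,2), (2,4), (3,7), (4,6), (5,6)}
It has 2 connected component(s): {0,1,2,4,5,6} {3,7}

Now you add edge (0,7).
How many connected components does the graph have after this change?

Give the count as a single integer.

Answer: 1

Derivation:
Initial component count: 2
Add (0,7): merges two components. Count decreases: 2 -> 1.
New component count: 1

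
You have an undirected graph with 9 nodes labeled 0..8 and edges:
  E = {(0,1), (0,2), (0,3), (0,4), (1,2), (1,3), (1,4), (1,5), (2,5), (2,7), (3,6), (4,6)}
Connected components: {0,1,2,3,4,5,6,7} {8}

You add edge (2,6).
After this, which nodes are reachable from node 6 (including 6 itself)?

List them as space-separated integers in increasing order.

Answer: 0 1 2 3 4 5 6 7

Derivation:
Before: nodes reachable from 6: {0,1,2,3,4,5,6,7}
Adding (2,6): both endpoints already in same component. Reachability from 6 unchanged.
After: nodes reachable from 6: {0,1,2,3,4,5,6,7}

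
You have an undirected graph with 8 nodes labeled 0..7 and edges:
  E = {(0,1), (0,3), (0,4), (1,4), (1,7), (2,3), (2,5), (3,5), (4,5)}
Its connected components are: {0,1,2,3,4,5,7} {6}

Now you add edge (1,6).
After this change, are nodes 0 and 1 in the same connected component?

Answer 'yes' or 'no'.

Answer: yes

Derivation:
Initial components: {0,1,2,3,4,5,7} {6}
Adding edge (1,6): merges {0,1,2,3,4,5,7} and {6}.
New components: {0,1,2,3,4,5,6,7}
Are 0 and 1 in the same component? yes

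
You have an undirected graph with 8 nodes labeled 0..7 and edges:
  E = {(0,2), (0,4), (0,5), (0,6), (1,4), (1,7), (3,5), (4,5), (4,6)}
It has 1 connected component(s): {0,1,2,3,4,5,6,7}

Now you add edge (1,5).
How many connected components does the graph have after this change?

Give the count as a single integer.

Answer: 1

Derivation:
Initial component count: 1
Add (1,5): endpoints already in same component. Count unchanged: 1.
New component count: 1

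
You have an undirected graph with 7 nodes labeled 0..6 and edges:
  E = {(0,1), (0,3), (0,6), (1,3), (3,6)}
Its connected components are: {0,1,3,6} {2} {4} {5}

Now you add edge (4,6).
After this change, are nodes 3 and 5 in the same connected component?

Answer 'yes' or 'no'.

Initial components: {0,1,3,6} {2} {4} {5}
Adding edge (4,6): merges {4} and {0,1,3,6}.
New components: {0,1,3,4,6} {2} {5}
Are 3 and 5 in the same component? no

Answer: no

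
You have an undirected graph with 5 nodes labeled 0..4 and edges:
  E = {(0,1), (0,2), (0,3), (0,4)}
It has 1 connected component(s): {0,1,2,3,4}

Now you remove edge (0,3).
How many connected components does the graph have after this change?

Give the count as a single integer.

Initial component count: 1
Remove (0,3): it was a bridge. Count increases: 1 -> 2.
  After removal, components: {0,1,2,4} {3}
New component count: 2

Answer: 2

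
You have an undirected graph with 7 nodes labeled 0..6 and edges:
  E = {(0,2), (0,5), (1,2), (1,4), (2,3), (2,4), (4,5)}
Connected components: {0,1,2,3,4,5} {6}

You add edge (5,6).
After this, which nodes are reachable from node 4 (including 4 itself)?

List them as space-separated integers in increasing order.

Answer: 0 1 2 3 4 5 6

Derivation:
Before: nodes reachable from 4: {0,1,2,3,4,5}
Adding (5,6): merges 4's component with another. Reachability grows.
After: nodes reachable from 4: {0,1,2,3,4,5,6}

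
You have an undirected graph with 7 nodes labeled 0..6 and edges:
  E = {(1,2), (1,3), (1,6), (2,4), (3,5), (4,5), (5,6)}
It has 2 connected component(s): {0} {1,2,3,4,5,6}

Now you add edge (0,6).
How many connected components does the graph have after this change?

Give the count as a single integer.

Initial component count: 2
Add (0,6): merges two components. Count decreases: 2 -> 1.
New component count: 1

Answer: 1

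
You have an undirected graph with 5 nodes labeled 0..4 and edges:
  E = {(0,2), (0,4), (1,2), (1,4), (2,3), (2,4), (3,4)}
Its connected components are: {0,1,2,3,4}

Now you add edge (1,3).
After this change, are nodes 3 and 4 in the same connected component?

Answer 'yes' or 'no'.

Answer: yes

Derivation:
Initial components: {0,1,2,3,4}
Adding edge (1,3): both already in same component {0,1,2,3,4}. No change.
New components: {0,1,2,3,4}
Are 3 and 4 in the same component? yes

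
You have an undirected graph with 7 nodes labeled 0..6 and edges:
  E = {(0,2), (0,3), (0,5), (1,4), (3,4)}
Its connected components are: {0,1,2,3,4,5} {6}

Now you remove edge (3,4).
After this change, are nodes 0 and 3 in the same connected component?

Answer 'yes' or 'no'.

Answer: yes

Derivation:
Initial components: {0,1,2,3,4,5} {6}
Removing edge (3,4): it was a bridge — component count 2 -> 3.
New components: {0,2,3,5} {1,4} {6}
Are 0 and 3 in the same component? yes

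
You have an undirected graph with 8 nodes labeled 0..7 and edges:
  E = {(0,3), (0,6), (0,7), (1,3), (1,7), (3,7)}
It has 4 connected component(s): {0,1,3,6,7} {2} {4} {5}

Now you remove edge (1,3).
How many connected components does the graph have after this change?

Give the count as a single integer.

Answer: 4

Derivation:
Initial component count: 4
Remove (1,3): not a bridge. Count unchanged: 4.
  After removal, components: {0,1,3,6,7} {2} {4} {5}
New component count: 4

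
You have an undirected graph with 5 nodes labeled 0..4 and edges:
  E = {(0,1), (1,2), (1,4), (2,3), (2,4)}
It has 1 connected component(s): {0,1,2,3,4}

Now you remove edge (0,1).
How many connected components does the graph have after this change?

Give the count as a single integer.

Initial component count: 1
Remove (0,1): it was a bridge. Count increases: 1 -> 2.
  After removal, components: {0} {1,2,3,4}
New component count: 2

Answer: 2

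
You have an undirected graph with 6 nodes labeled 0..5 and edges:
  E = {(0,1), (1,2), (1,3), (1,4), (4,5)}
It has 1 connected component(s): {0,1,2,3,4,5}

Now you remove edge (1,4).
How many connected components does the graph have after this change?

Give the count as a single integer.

Answer: 2

Derivation:
Initial component count: 1
Remove (1,4): it was a bridge. Count increases: 1 -> 2.
  After removal, components: {0,1,2,3} {4,5}
New component count: 2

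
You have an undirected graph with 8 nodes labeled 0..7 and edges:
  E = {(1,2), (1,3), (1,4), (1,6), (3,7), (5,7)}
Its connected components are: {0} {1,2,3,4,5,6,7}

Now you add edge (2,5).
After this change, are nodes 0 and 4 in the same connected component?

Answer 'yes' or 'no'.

Answer: no

Derivation:
Initial components: {0} {1,2,3,4,5,6,7}
Adding edge (2,5): both already in same component {1,2,3,4,5,6,7}. No change.
New components: {0} {1,2,3,4,5,6,7}
Are 0 and 4 in the same component? no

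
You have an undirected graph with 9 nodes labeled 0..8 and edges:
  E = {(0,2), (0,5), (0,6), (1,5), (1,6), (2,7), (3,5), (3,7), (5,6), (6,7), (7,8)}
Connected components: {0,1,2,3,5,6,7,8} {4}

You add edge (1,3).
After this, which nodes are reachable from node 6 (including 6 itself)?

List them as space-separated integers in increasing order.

Answer: 0 1 2 3 5 6 7 8

Derivation:
Before: nodes reachable from 6: {0,1,2,3,5,6,7,8}
Adding (1,3): both endpoints already in same component. Reachability from 6 unchanged.
After: nodes reachable from 6: {0,1,2,3,5,6,7,8}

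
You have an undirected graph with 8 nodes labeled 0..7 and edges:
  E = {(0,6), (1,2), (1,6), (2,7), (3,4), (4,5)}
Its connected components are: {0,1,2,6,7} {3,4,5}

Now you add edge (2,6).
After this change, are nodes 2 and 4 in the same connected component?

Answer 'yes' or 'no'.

Answer: no

Derivation:
Initial components: {0,1,2,6,7} {3,4,5}
Adding edge (2,6): both already in same component {0,1,2,6,7}. No change.
New components: {0,1,2,6,7} {3,4,5}
Are 2 and 4 in the same component? no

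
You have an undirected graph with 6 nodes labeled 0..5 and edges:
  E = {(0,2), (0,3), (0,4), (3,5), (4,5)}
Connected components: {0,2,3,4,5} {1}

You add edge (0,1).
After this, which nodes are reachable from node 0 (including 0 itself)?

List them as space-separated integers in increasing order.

Before: nodes reachable from 0: {0,2,3,4,5}
Adding (0,1): merges 0's component with another. Reachability grows.
After: nodes reachable from 0: {0,1,2,3,4,5}

Answer: 0 1 2 3 4 5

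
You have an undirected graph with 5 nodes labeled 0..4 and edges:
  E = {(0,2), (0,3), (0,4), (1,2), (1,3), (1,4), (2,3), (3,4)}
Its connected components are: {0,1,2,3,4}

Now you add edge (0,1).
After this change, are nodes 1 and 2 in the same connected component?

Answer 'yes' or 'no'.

Initial components: {0,1,2,3,4}
Adding edge (0,1): both already in same component {0,1,2,3,4}. No change.
New components: {0,1,2,3,4}
Are 1 and 2 in the same component? yes

Answer: yes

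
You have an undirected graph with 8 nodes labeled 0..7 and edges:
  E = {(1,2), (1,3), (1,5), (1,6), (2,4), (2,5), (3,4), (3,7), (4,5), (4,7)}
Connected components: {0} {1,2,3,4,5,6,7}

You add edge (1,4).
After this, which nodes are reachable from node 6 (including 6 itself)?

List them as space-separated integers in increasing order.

Before: nodes reachable from 6: {1,2,3,4,5,6,7}
Adding (1,4): both endpoints already in same component. Reachability from 6 unchanged.
After: nodes reachable from 6: {1,2,3,4,5,6,7}

Answer: 1 2 3 4 5 6 7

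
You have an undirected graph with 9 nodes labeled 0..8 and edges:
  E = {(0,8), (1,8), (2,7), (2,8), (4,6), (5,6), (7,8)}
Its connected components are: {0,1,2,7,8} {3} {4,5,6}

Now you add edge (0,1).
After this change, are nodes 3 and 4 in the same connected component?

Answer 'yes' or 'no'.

Answer: no

Derivation:
Initial components: {0,1,2,7,8} {3} {4,5,6}
Adding edge (0,1): both already in same component {0,1,2,7,8}. No change.
New components: {0,1,2,7,8} {3} {4,5,6}
Are 3 and 4 in the same component? no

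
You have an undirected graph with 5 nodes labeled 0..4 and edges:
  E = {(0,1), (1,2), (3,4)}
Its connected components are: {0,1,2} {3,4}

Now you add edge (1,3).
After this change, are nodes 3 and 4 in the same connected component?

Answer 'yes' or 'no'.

Initial components: {0,1,2} {3,4}
Adding edge (1,3): merges {0,1,2} and {3,4}.
New components: {0,1,2,3,4}
Are 3 and 4 in the same component? yes

Answer: yes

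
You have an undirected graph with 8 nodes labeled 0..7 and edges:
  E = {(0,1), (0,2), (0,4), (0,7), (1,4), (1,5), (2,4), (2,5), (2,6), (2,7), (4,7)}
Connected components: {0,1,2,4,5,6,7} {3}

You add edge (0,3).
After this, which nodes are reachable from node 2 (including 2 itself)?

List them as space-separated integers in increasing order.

Before: nodes reachable from 2: {0,1,2,4,5,6,7}
Adding (0,3): merges 2's component with another. Reachability grows.
After: nodes reachable from 2: {0,1,2,3,4,5,6,7}

Answer: 0 1 2 3 4 5 6 7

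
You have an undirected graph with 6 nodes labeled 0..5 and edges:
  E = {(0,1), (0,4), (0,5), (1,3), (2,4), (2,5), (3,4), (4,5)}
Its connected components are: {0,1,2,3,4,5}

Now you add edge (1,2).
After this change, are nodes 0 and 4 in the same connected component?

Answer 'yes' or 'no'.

Answer: yes

Derivation:
Initial components: {0,1,2,3,4,5}
Adding edge (1,2): both already in same component {0,1,2,3,4,5}. No change.
New components: {0,1,2,3,4,5}
Are 0 and 4 in the same component? yes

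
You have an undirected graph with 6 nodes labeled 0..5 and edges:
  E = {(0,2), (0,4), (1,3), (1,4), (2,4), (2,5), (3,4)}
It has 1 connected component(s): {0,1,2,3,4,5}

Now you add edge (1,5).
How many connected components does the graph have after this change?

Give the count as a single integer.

Answer: 1

Derivation:
Initial component count: 1
Add (1,5): endpoints already in same component. Count unchanged: 1.
New component count: 1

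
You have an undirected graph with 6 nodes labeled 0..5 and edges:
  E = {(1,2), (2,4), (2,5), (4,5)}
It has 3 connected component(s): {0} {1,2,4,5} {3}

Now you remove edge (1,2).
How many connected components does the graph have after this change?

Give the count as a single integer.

Initial component count: 3
Remove (1,2): it was a bridge. Count increases: 3 -> 4.
  After removal, components: {0} {1} {2,4,5} {3}
New component count: 4

Answer: 4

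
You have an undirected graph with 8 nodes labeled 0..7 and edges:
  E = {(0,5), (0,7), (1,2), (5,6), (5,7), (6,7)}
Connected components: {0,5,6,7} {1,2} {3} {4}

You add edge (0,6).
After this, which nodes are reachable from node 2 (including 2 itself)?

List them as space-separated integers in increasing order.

Answer: 1 2

Derivation:
Before: nodes reachable from 2: {1,2}
Adding (0,6): both endpoints already in same component. Reachability from 2 unchanged.
After: nodes reachable from 2: {1,2}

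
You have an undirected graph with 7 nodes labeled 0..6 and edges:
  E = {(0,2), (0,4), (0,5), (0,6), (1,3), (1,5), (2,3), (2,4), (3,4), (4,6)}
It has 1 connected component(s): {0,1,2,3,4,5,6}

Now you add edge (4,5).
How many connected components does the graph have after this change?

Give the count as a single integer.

Initial component count: 1
Add (4,5): endpoints already in same component. Count unchanged: 1.
New component count: 1

Answer: 1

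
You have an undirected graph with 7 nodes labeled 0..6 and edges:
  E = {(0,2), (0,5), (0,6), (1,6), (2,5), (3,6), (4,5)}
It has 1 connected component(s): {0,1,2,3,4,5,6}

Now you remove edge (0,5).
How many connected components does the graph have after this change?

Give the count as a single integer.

Initial component count: 1
Remove (0,5): not a bridge. Count unchanged: 1.
  After removal, components: {0,1,2,3,4,5,6}
New component count: 1

Answer: 1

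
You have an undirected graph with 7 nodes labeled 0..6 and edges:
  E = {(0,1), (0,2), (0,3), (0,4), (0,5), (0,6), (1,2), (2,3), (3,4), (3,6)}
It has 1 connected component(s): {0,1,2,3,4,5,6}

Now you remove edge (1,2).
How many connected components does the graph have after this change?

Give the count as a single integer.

Initial component count: 1
Remove (1,2): not a bridge. Count unchanged: 1.
  After removal, components: {0,1,2,3,4,5,6}
New component count: 1

Answer: 1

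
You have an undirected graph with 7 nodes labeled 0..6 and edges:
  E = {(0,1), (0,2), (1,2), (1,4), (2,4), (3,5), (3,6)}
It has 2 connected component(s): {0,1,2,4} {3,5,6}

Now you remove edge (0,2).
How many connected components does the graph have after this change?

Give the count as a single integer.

Initial component count: 2
Remove (0,2): not a bridge. Count unchanged: 2.
  After removal, components: {0,1,2,4} {3,5,6}
New component count: 2

Answer: 2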